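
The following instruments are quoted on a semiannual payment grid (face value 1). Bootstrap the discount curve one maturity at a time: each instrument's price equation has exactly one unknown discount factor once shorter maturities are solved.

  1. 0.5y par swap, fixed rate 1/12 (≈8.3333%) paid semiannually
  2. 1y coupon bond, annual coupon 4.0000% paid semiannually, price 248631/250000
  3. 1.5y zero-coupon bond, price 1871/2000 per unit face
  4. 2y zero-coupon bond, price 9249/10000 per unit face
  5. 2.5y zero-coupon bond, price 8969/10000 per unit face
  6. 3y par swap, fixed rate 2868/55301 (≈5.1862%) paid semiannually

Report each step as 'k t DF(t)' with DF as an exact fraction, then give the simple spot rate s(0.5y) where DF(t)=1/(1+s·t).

1 1/2 24/25
2 1 4781/5000
3 3/2 1871/2000
4 2 9249/10000
5 5/2 8969/10000
6 3 4283/5000
s(0.5y) = (1/(24/25) − 1)/(1/2) = 1/12 ≈ 8.3333%

step 1 [0.5y] swap r/2=1/24: DF=(1 − 1/24·(0))/(1+1/24) = 24/25 ≈ 0.960000
step 2 [1y] bond c/2=1/50: DF=(248631/250000 − 1/50·(0.960000))/(1+1/50) = 4781/5000 ≈ 0.956200
step 3 [1.5y] zero: DF = P = 1871/2000 ≈ 0.935500
step 4 [2y] zero: DF = P = 9249/10000 ≈ 0.924900
step 5 [2.5y] zero: DF = P = 8969/10000 ≈ 0.896900
step 6 [3y] swap r/2=1434/55301: DF=(1 − 1434/55301·(0.960000+0.956200+0.935500+0.924900+0.896900))/(1+1434/55301) = 4283/5000 ≈ 0.856600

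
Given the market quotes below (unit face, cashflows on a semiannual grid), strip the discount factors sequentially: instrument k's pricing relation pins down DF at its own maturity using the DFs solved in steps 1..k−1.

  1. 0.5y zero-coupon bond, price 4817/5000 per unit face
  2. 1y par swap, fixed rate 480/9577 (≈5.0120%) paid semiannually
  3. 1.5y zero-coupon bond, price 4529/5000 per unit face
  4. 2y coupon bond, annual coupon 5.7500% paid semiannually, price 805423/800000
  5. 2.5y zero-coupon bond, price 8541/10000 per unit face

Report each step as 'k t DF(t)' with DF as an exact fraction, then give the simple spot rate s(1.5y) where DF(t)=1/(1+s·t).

1 1/2 4817/5000
2 1 119/125
3 3/2 4529/5000
4 2 4499/5000
5 5/2 8541/10000
s(1.5y) = (1/(4529/5000) − 1)/(3/2) = 314/4529 ≈ 6.9331%

step 1 [0.5y] zero: DF = P = 4817/5000 ≈ 0.963400
step 2 [1y] swap r/2=240/9577: DF=(1 − 240/9577·(0.963400))/(1+240/9577) = 119/125 ≈ 0.952000
step 3 [1.5y] zero: DF = P = 4529/5000 ≈ 0.905800
step 4 [2y] bond c/2=23/800: DF=(805423/800000 − 23/800·(0.963400+0.952000+0.905800))/(1+23/800) = 4499/5000 ≈ 0.899800
step 5 [2.5y] zero: DF = P = 8541/10000 ≈ 0.854100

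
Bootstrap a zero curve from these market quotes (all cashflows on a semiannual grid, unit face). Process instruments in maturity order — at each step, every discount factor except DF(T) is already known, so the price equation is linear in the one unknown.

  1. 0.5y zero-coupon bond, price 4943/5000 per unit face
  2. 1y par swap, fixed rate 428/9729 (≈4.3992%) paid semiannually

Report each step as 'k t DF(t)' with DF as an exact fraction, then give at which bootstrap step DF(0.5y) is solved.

step 1 [0.5y] zero: DF = P = 4943/5000 ≈ 0.988600
step 2 [1y] swap r/2=214/9729: DF=(1 − 214/9729·(0.988600))/(1+214/9729) = 2393/2500 ≈ 0.957200

1 1/2 4943/5000
2 1 2393/2500
DF(0.5y) is solved at step 1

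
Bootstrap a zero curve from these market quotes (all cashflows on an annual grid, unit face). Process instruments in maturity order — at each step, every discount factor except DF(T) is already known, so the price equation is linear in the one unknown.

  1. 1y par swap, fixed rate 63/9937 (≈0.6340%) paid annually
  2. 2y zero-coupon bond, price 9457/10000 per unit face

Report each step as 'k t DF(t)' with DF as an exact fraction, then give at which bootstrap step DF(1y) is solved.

step 1 [1y] swap r/1=63/9937: DF=(1 − 63/9937·(0))/(1+63/9937) = 9937/10000 ≈ 0.993700
step 2 [2y] zero: DF = P = 9457/10000 ≈ 0.945700

1 1 9937/10000
2 2 9457/10000
DF(1y) is solved at step 1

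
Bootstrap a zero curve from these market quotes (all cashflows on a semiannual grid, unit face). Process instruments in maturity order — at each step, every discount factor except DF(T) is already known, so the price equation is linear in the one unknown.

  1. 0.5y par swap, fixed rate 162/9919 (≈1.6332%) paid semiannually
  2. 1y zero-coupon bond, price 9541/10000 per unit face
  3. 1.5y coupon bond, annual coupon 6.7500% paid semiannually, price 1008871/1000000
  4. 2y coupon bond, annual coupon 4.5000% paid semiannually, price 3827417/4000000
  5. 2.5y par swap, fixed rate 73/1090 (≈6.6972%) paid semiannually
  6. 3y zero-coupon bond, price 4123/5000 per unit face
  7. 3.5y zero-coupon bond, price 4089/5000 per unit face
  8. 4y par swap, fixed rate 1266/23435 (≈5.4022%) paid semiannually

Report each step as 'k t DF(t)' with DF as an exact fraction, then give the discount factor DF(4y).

step 1 [0.5y] swap r/2=81/9919: DF=(1 − 81/9919·(0))/(1+81/9919) = 9919/10000 ≈ 0.991900
step 2 [1y] zero: DF = P = 9541/10000 ≈ 0.954100
step 3 [1.5y] bond c/2=27/800: DF=(1008871/1000000 − 27/800·(0.991900+0.954100))/(1+27/800) = 2281/2500 ≈ 0.912400
step 4 [2y] bond c/2=9/400: DF=(3827417/4000000 − 9/400·(0.991900+0.954100+0.912400))/(1+9/400) = 8729/10000 ≈ 0.872900
step 5 [2.5y] swap r/2=73/2180: DF=(1 − 73/2180·(0.991900+0.954100+0.912400+0.872900))/(1+73/2180) = 8467/10000 ≈ 0.846700
step 6 [3y] zero: DF = P = 4123/5000 ≈ 0.824600
step 7 [3.5y] zero: DF = P = 4089/5000 ≈ 0.817800
step 8 [4y] swap r/2=633/23435: DF=(1 − 633/23435·(0.991900+0.954100+0.912400+0.872900+0.846700+0.824600+0.817800))/(1+633/23435) = 8101/10000 ≈ 0.810100

1 1/2 9919/10000
2 1 9541/10000
3 3/2 2281/2500
4 2 8729/10000
5 5/2 8467/10000
6 3 4123/5000
7 7/2 4089/5000
8 4 8101/10000
DF(4y) = 8101/10000 ≈ 0.810100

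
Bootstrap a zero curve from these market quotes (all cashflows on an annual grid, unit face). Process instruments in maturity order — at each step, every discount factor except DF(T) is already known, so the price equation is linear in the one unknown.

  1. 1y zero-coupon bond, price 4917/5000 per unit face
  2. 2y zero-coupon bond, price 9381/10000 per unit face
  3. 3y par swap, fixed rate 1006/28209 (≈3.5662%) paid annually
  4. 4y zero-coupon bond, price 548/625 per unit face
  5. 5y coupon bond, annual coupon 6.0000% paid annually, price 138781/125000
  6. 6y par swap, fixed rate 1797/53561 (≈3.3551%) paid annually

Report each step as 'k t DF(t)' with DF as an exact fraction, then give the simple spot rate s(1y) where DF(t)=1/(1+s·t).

step 1 [1y] zero: DF = P = 4917/5000 ≈ 0.983400
step 2 [2y] zero: DF = P = 9381/10000 ≈ 0.938100
step 3 [3y] swap r/1=1006/28209: DF=(1 − 1006/28209·(0.983400+0.938100))/(1+1006/28209) = 4497/5000 ≈ 0.899400
step 4 [4y] zero: DF = P = 548/625 ≈ 0.876800
step 5 [5y] bond c/1=3/50: DF=(138781/125000 − 3/50·(0.983400+0.938100+0.899400+0.876800))/(1+3/50) = 8381/10000 ≈ 0.838100
step 6 [6y] swap r/1=1797/53561: DF=(1 − 1797/53561·(0.983400+0.938100+0.899400+0.876800+0.838100))/(1+1797/53561) = 8203/10000 ≈ 0.820300

1 1 4917/5000
2 2 9381/10000
3 3 4497/5000
4 4 548/625
5 5 8381/10000
6 6 8203/10000
s(1y) = (1/(4917/5000) − 1)/(1) = 83/4917 ≈ 1.6880%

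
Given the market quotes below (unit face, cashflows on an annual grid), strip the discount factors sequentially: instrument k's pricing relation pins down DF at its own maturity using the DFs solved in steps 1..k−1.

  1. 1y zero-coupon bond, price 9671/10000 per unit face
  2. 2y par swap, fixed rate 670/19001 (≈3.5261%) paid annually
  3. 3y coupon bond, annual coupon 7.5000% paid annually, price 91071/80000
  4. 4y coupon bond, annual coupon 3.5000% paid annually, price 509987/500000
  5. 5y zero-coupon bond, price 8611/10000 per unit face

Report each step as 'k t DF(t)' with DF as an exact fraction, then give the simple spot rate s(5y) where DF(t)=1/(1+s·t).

1 1 9671/10000
2 2 933/1000
3 3 579/625
4 4 8899/10000
5 5 8611/10000
s(5y) = (1/(8611/10000) − 1)/(5) = 1389/43055 ≈ 3.2261%

step 1 [1y] zero: DF = P = 9671/10000 ≈ 0.967100
step 2 [2y] swap r/1=670/19001: DF=(1 − 670/19001·(0.967100))/(1+670/19001) = 933/1000 ≈ 0.933000
step 3 [3y] bond c/1=3/40: DF=(91071/80000 − 3/40·(0.967100+0.933000))/(1+3/40) = 579/625 ≈ 0.926400
step 4 [4y] bond c/1=7/200: DF=(509987/500000 − 7/200·(0.967100+0.933000+0.926400))/(1+7/200) = 8899/10000 ≈ 0.889900
step 5 [5y] zero: DF = P = 8611/10000 ≈ 0.861100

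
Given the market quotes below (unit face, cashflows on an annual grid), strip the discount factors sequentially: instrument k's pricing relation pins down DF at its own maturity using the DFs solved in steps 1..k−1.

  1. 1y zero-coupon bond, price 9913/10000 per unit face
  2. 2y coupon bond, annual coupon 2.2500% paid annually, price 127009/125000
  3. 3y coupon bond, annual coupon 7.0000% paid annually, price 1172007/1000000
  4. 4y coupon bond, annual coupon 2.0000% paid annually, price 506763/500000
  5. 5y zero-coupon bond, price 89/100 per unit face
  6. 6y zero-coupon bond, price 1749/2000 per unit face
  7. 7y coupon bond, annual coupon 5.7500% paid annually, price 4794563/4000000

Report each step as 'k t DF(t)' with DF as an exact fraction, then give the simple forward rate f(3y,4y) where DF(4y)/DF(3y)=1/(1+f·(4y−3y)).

1 1 9913/10000
2 2 9719/10000
3 3 9669/10000
4 4 4681/5000
5 5 89/100
6 6 1749/2000
7 7 8273/10000
f(3y,4y) = ((9669/10000)/(4681/5000) − 1)/(1) = 307/9362 ≈ 3.2792%

step 1 [1y] zero: DF = P = 9913/10000 ≈ 0.991300
step 2 [2y] bond c/1=9/400: DF=(127009/125000 − 9/400·(0.991300))/(1+9/400) = 9719/10000 ≈ 0.971900
step 3 [3y] bond c/1=7/100: DF=(1172007/1000000 − 7/100·(0.991300+0.971900))/(1+7/100) = 9669/10000 ≈ 0.966900
step 4 [4y] bond c/1=1/50: DF=(506763/500000 − 1/50·(0.991300+0.971900+0.966900))/(1+1/50) = 4681/5000 ≈ 0.936200
step 5 [5y] zero: DF = P = 89/100 ≈ 0.890000
step 6 [6y] zero: DF = P = 1749/2000 ≈ 0.874500
step 7 [7y] bond c/1=23/400: DF=(4794563/4000000 − 23/400·(0.991300+0.971900+0.966900+0.936200+0.890000+0.874500))/(1+23/400) = 8273/10000 ≈ 0.827300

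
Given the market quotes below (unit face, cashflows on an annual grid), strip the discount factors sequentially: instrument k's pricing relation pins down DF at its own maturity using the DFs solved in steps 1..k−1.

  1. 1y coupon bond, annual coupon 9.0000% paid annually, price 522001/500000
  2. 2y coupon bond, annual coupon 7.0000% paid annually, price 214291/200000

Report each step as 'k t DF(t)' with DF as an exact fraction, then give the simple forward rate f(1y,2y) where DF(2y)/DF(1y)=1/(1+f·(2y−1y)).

1 1 4789/5000
2 2 9387/10000
f(1y,2y) = ((4789/5000)/(9387/10000) − 1)/(1) = 191/9387 ≈ 2.0347%

step 1 [1y] bond c/1=9/100: DF=(522001/500000 − 9/100·(0))/(1+9/100) = 4789/5000 ≈ 0.957800
step 2 [2y] bond c/1=7/100: DF=(214291/200000 − 7/100·(0.957800))/(1+7/100) = 9387/10000 ≈ 0.938700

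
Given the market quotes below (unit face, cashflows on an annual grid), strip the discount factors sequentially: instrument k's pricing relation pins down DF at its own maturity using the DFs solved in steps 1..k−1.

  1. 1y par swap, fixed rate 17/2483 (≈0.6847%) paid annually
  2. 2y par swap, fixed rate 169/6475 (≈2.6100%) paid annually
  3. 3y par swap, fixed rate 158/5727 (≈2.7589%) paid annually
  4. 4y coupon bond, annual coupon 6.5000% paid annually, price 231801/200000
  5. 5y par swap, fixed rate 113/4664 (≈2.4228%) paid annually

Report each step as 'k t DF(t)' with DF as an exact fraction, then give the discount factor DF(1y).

1 1 2483/2500
2 2 9493/10000
3 3 921/1000
4 4 1827/2000
5 5 887/1000
DF(1y) = 2483/2500 ≈ 0.993200

step 1 [1y] swap r/1=17/2483: DF=(1 − 17/2483·(0))/(1+17/2483) = 2483/2500 ≈ 0.993200
step 2 [2y] swap r/1=169/6475: DF=(1 − 169/6475·(0.993200))/(1+169/6475) = 9493/10000 ≈ 0.949300
step 3 [3y] swap r/1=158/5727: DF=(1 − 158/5727·(0.993200+0.949300))/(1+158/5727) = 921/1000 ≈ 0.921000
step 4 [4y] bond c/1=13/200: DF=(231801/200000 − 13/200·(0.993200+0.949300+0.921000))/(1+13/200) = 1827/2000 ≈ 0.913500
step 5 [5y] swap r/1=113/4664: DF=(1 − 113/4664·(0.993200+0.949300+0.921000+0.913500))/(1+113/4664) = 887/1000 ≈ 0.887000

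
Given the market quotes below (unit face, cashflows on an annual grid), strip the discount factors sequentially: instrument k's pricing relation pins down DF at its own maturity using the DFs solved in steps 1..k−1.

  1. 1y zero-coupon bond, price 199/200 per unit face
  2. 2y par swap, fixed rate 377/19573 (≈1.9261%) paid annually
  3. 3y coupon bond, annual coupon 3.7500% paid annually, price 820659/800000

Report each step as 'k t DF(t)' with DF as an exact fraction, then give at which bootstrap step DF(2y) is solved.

1 1 199/200
2 2 9623/10000
3 3 459/500
DF(2y) is solved at step 2

step 1 [1y] zero: DF = P = 199/200 ≈ 0.995000
step 2 [2y] swap r/1=377/19573: DF=(1 − 377/19573·(0.995000))/(1+377/19573) = 9623/10000 ≈ 0.962300
step 3 [3y] bond c/1=3/80: DF=(820659/800000 − 3/80·(0.995000+0.962300))/(1+3/80) = 459/500 ≈ 0.918000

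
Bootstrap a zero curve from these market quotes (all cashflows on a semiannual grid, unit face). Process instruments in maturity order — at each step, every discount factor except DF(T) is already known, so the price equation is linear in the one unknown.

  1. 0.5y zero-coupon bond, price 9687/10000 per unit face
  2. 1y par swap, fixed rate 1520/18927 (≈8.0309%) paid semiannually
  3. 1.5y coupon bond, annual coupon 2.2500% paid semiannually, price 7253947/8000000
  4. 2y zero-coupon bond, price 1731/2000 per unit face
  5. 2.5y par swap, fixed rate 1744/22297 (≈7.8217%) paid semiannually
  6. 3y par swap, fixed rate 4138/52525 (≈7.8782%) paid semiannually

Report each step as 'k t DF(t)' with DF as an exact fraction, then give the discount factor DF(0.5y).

step 1 [0.5y] zero: DF = P = 9687/10000 ≈ 0.968700
step 2 [1y] swap r/2=760/18927: DF=(1 − 760/18927·(0.968700))/(1+760/18927) = 231/250 ≈ 0.924000
step 3 [1.5y] bond c/2=9/800: DF=(7253947/8000000 − 9/800·(0.968700+0.924000))/(1+9/800) = 2189/2500 ≈ 0.875600
step 4 [2y] zero: DF = P = 1731/2000 ≈ 0.865500
step 5 [2.5y] swap r/2=872/22297: DF=(1 − 872/22297·(0.968700+0.924000+0.875600+0.865500))/(1+872/22297) = 516/625 ≈ 0.825600
step 6 [3y] swap r/2=2069/52525: DF=(1 − 2069/52525·(0.968700+0.924000+0.875600+0.865500+0.825600))/(1+2069/52525) = 7931/10000 ≈ 0.793100

1 1/2 9687/10000
2 1 231/250
3 3/2 2189/2500
4 2 1731/2000
5 5/2 516/625
6 3 7931/10000
DF(0.5y) = 9687/10000 ≈ 0.968700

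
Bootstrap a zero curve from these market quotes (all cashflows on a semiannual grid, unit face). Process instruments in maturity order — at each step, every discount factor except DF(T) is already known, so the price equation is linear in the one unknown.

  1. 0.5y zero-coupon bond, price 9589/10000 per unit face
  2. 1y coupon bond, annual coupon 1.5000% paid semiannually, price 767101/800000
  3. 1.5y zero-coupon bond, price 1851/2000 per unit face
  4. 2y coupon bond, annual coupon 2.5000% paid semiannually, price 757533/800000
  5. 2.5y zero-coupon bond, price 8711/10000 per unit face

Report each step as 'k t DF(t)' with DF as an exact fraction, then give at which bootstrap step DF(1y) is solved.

step 1 [0.5y] zero: DF = P = 9589/10000 ≈ 0.958900
step 2 [1y] bond c/2=3/400: DF=(767101/800000 − 3/400·(0.958900))/(1+3/400) = 4723/5000 ≈ 0.944600
step 3 [1.5y] zero: DF = P = 1851/2000 ≈ 0.925500
step 4 [2y] bond c/2=1/80: DF=(757533/800000 − 1/80·(0.958900+0.944600+0.925500))/(1+1/80) = 9003/10000 ≈ 0.900300
step 5 [2.5y] zero: DF = P = 8711/10000 ≈ 0.871100

1 1/2 9589/10000
2 1 4723/5000
3 3/2 1851/2000
4 2 9003/10000
5 5/2 8711/10000
DF(1y) is solved at step 2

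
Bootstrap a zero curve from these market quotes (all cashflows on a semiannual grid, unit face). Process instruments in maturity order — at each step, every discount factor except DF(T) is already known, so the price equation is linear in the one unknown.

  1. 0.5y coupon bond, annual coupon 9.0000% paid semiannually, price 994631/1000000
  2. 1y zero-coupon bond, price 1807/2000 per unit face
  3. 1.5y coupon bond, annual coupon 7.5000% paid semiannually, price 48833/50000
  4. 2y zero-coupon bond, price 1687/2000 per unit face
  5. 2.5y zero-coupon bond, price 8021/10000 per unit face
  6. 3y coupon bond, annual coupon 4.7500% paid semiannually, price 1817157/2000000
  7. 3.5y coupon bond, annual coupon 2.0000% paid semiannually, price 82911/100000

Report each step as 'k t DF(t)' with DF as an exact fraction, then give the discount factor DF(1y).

1 1/2 4759/5000
2 1 1807/2000
3 3/2 8743/10000
4 2 1687/2000
5 5/2 8021/10000
6 3 393/500
7 7/2 3849/5000
DF(1y) = 1807/2000 ≈ 0.903500

step 1 [0.5y] bond c/2=9/200: DF=(994631/1000000 − 9/200·(0))/(1+9/200) = 4759/5000 ≈ 0.951800
step 2 [1y] zero: DF = P = 1807/2000 ≈ 0.903500
step 3 [1.5y] bond c/2=3/80: DF=(48833/50000 − 3/80·(0.951800+0.903500))/(1+3/80) = 8743/10000 ≈ 0.874300
step 4 [2y] zero: DF = P = 1687/2000 ≈ 0.843500
step 5 [2.5y] zero: DF = P = 8021/10000 ≈ 0.802100
step 6 [3y] bond c/2=19/800: DF=(1817157/2000000 − 19/800·(0.951800+0.903500+0.874300+0.843500+0.802100))/(1+19/800) = 393/500 ≈ 0.786000
step 7 [3.5y] bond c/2=1/100: DF=(82911/100000 − 1/100·(0.951800+0.903500+0.874300+0.843500+0.802100+0.786000))/(1+1/100) = 3849/5000 ≈ 0.769800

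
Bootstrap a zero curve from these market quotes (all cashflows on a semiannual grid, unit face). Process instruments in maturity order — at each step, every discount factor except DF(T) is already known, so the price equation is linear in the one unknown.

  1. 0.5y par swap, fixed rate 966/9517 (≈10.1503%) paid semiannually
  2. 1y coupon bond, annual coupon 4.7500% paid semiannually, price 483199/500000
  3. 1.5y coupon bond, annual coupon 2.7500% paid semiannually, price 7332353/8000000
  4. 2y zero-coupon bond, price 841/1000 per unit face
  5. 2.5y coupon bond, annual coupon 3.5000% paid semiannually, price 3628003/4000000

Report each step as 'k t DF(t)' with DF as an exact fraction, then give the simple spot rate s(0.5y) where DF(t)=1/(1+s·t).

step 1 [0.5y] swap r/2=483/9517: DF=(1 − 483/9517·(0))/(1+483/9517) = 9517/10000 ≈ 0.951700
step 2 [1y] bond c/2=19/800: DF=(483199/500000 − 19/800·(0.951700))/(1+19/800) = 9219/10000 ≈ 0.921900
step 3 [1.5y] bond c/2=11/800: DF=(7332353/8000000 − 11/800·(0.951700+0.921900))/(1+11/800) = 8787/10000 ≈ 0.878700
step 4 [2y] zero: DF = P = 841/1000 ≈ 0.841000
step 5 [2.5y] bond c/2=7/400: DF=(3628003/4000000 − 7/400·(0.951700+0.921900+0.878700+0.841000))/(1+7/400) = 1037/1250 ≈ 0.829600

1 1/2 9517/10000
2 1 9219/10000
3 3/2 8787/10000
4 2 841/1000
5 5/2 1037/1250
s(0.5y) = (1/(9517/10000) − 1)/(1/2) = 966/9517 ≈ 10.1503%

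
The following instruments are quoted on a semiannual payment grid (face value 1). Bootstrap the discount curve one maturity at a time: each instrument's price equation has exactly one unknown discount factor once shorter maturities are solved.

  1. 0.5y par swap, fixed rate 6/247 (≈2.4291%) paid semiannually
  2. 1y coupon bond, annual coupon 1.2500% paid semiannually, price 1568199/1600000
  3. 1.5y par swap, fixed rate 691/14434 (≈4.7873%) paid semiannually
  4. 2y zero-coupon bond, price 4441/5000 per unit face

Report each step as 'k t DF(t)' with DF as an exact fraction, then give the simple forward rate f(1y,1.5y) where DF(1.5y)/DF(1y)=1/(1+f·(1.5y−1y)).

1 1/2 247/250
2 1 9679/10000
3 3/2 9309/10000
4 2 4441/5000
f(1y,1.5y) = ((9679/10000)/(9309/10000) − 1)/(1/2) = 740/9309 ≈ 7.9493%

step 1 [0.5y] swap r/2=3/247: DF=(1 − 3/247·(0))/(1+3/247) = 247/250 ≈ 0.988000
step 2 [1y] bond c/2=1/160: DF=(1568199/1600000 − 1/160·(0.988000))/(1+1/160) = 9679/10000 ≈ 0.967900
step 3 [1.5y] swap r/2=691/28868: DF=(1 − 691/28868·(0.988000+0.967900))/(1+691/28868) = 9309/10000 ≈ 0.930900
step 4 [2y] zero: DF = P = 4441/5000 ≈ 0.888200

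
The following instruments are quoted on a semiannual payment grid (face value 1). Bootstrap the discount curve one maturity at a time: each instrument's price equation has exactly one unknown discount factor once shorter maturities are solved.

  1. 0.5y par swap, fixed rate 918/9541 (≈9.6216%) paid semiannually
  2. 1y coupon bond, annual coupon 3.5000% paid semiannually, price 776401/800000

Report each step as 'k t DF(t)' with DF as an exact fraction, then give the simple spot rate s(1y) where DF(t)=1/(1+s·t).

1 1/2 9541/10000
2 1 4687/5000
s(1y) = (1/(4687/5000) − 1)/(1) = 313/4687 ≈ 6.6780%

step 1 [0.5y] swap r/2=459/9541: DF=(1 − 459/9541·(0))/(1+459/9541) = 9541/10000 ≈ 0.954100
step 2 [1y] bond c/2=7/400: DF=(776401/800000 − 7/400·(0.954100))/(1+7/400) = 4687/5000 ≈ 0.937400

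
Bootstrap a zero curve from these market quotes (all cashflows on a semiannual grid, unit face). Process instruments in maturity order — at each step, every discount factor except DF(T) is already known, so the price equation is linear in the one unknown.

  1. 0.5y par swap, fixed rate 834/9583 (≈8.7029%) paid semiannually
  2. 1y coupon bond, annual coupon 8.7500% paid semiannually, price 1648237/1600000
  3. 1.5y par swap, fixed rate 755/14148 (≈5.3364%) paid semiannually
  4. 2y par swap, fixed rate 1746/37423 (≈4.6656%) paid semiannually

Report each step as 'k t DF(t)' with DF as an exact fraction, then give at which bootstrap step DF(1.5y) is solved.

1 1/2 9583/10000
2 1 2367/2500
3 3/2 1849/2000
4 2 9127/10000
DF(1.5y) is solved at step 3

step 1 [0.5y] swap r/2=417/9583: DF=(1 − 417/9583·(0))/(1+417/9583) = 9583/10000 ≈ 0.958300
step 2 [1y] bond c/2=7/160: DF=(1648237/1600000 − 7/160·(0.958300))/(1+7/160) = 2367/2500 ≈ 0.946800
step 3 [1.5y] swap r/2=755/28296: DF=(1 − 755/28296·(0.958300+0.946800))/(1+755/28296) = 1849/2000 ≈ 0.924500
step 4 [2y] swap r/2=873/37423: DF=(1 − 873/37423·(0.958300+0.946800+0.924500))/(1+873/37423) = 9127/10000 ≈ 0.912700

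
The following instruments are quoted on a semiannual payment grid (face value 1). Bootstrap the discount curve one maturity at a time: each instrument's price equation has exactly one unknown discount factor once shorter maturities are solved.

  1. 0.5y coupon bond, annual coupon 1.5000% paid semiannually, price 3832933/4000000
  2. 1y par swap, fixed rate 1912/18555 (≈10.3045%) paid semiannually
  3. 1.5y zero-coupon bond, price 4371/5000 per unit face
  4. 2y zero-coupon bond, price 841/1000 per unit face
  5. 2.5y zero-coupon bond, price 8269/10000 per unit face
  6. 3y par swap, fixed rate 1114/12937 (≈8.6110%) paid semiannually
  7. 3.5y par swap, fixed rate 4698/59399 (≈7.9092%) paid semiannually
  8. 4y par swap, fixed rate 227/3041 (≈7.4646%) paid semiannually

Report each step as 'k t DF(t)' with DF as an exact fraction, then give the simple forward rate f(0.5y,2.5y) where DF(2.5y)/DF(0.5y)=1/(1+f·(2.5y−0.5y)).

1 1/2 9511/10000
2 1 2261/2500
3 3/2 4371/5000
4 2 841/1000
5 5/2 8269/10000
6 3 1943/2500
7 7/2 7651/10000
8 4 7503/10000
f(0.5y,2.5y) = ((9511/10000)/(8269/10000) − 1)/(2) = 621/8269 ≈ 7.5100%

step 1 [0.5y] bond c/2=3/400: DF=(3832933/4000000 − 3/400·(0))/(1+3/400) = 9511/10000 ≈ 0.951100
step 2 [1y] swap r/2=956/18555: DF=(1 − 956/18555·(0.951100))/(1+956/18555) = 2261/2500 ≈ 0.904400
step 3 [1.5y] zero: DF = P = 4371/5000 ≈ 0.874200
step 4 [2y] zero: DF = P = 841/1000 ≈ 0.841000
step 5 [2.5y] zero: DF = P = 8269/10000 ≈ 0.826900
step 6 [3y] swap r/2=557/12937: DF=(1 − 557/12937·(0.951100+0.904400+0.874200+0.841000+0.826900))/(1+557/12937) = 1943/2500 ≈ 0.777200
step 7 [3.5y] swap r/2=2349/59399: DF=(1 − 2349/59399·(0.951100+0.904400+0.874200+0.841000+0.826900+0.777200))/(1+2349/59399) = 7651/10000 ≈ 0.765100
step 8 [4y] swap r/2=227/6082: DF=(1 − 227/6082·(0.951100+0.904400+0.874200+0.841000+0.826900+0.777200+0.765100))/(1+227/6082) = 7503/10000 ≈ 0.750300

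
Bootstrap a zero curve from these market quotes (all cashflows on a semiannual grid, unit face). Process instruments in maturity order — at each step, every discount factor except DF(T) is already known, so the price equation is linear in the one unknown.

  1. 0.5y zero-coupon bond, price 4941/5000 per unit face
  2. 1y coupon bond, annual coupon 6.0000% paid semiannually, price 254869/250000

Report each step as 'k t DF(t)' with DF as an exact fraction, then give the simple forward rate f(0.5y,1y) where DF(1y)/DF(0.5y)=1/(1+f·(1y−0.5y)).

1 1/2 4941/5000
2 1 961/1000
f(0.5y,1y) = ((4941/5000)/(961/1000) − 1)/(1/2) = 272/4805 ≈ 5.6608%

step 1 [0.5y] zero: DF = P = 4941/5000 ≈ 0.988200
step 2 [1y] bond c/2=3/100: DF=(254869/250000 − 3/100·(0.988200))/(1+3/100) = 961/1000 ≈ 0.961000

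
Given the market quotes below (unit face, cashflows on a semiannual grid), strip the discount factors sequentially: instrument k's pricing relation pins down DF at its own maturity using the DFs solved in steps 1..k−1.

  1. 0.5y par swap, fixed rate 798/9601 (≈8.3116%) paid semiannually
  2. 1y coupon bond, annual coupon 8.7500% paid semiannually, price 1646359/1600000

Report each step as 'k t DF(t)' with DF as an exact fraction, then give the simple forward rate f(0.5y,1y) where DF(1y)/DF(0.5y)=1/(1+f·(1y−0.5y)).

1 1/2 9601/10000
2 1 591/625
f(0.5y,1y) = ((9601/10000)/(591/625) − 1)/(1/2) = 145/4728 ≈ 3.0668%

step 1 [0.5y] swap r/2=399/9601: DF=(1 − 399/9601·(0))/(1+399/9601) = 9601/10000 ≈ 0.960100
step 2 [1y] bond c/2=7/160: DF=(1646359/1600000 − 7/160·(0.960100))/(1+7/160) = 591/625 ≈ 0.945600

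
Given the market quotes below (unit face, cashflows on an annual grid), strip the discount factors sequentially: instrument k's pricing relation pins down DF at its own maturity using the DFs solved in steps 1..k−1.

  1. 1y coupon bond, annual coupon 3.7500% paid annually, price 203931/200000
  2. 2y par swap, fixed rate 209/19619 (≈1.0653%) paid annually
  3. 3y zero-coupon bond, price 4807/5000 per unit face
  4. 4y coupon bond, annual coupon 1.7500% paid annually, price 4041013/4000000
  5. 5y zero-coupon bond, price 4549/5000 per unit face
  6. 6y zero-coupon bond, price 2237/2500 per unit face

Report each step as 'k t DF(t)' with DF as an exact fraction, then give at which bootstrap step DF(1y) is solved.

step 1 [1y] bond c/1=3/80: DF=(203931/200000 − 3/80·(0))/(1+3/80) = 2457/2500 ≈ 0.982800
step 2 [2y] swap r/1=209/19619: DF=(1 − 209/19619·(0.982800))/(1+209/19619) = 9791/10000 ≈ 0.979100
step 3 [3y] zero: DF = P = 4807/5000 ≈ 0.961400
step 4 [4y] bond c/1=7/400: DF=(4041013/4000000 − 7/400·(0.982800+0.979100+0.961400))/(1+7/400) = 4713/5000 ≈ 0.942600
step 5 [5y] zero: DF = P = 4549/5000 ≈ 0.909800
step 6 [6y] zero: DF = P = 2237/2500 ≈ 0.894800

1 1 2457/2500
2 2 9791/10000
3 3 4807/5000
4 4 4713/5000
5 5 4549/5000
6 6 2237/2500
DF(1y) is solved at step 1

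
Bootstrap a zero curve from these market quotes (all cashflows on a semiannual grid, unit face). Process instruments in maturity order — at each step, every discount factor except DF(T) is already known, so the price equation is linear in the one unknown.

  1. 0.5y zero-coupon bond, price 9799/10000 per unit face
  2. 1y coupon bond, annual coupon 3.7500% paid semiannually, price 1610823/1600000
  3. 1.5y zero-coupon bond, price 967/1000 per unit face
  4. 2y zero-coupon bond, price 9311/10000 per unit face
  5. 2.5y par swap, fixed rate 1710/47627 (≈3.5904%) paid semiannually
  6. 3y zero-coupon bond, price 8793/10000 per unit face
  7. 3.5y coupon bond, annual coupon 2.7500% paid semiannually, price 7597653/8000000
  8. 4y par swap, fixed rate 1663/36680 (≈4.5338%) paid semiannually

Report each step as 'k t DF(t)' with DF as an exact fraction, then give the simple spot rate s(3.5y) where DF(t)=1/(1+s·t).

1 1/2 9799/10000
2 1 4851/5000
3 3/2 967/1000
4 2 9311/10000
5 5/2 1829/2000
6 3 8793/10000
7 7/2 8603/10000
8 4 8337/10000
s(3.5y) = (1/(8603/10000) − 1)/(7/2) = 2794/60221 ≈ 4.6396%

step 1 [0.5y] zero: DF = P = 9799/10000 ≈ 0.979900
step 2 [1y] bond c/2=3/160: DF=(1610823/1600000 − 3/160·(0.979900))/(1+3/160) = 4851/5000 ≈ 0.970200
step 3 [1.5y] zero: DF = P = 967/1000 ≈ 0.967000
step 4 [2y] zero: DF = P = 9311/10000 ≈ 0.931100
step 5 [2.5y] swap r/2=855/47627: DF=(1 − 855/47627·(0.979900+0.970200+0.967000+0.931100))/(1+855/47627) = 1829/2000 ≈ 0.914500
step 6 [3y] zero: DF = P = 8793/10000 ≈ 0.879300
step 7 [3.5y] bond c/2=11/800: DF=(7597653/8000000 − 11/800·(0.979900+0.970200+0.967000+0.931100+0.914500+0.879300))/(1+11/800) = 8603/10000 ≈ 0.860300
step 8 [4y] swap r/2=1663/73360: DF=(1 − 1663/73360·(0.979900+0.970200+0.967000+0.931100+0.914500+0.879300+0.860300))/(1+1663/73360) = 8337/10000 ≈ 0.833700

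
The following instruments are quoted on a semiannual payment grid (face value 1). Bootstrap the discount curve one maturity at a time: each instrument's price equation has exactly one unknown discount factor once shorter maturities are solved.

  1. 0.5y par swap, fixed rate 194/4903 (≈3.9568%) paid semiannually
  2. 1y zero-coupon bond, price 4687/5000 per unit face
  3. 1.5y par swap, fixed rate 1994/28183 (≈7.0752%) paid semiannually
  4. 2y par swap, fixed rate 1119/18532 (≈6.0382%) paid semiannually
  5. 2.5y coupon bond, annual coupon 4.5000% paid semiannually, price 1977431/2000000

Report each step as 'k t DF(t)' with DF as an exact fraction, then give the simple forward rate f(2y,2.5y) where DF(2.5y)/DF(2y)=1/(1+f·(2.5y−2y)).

step 1 [0.5y] swap r/2=97/4903: DF=(1 − 97/4903·(0))/(1+97/4903) = 4903/5000 ≈ 0.980600
step 2 [1y] zero: DF = P = 4687/5000 ≈ 0.937400
step 3 [1.5y] swap r/2=997/28183: DF=(1 − 997/28183·(0.980600+0.937400))/(1+997/28183) = 9003/10000 ≈ 0.900300
step 4 [2y] swap r/2=1119/37064: DF=(1 − 1119/37064·(0.980600+0.937400+0.900300))/(1+1119/37064) = 8881/10000 ≈ 0.888100
step 5 [2.5y] bond c/2=9/400: DF=(1977431/2000000 − 9/400·(0.980600+0.937400+0.900300+0.888100))/(1+9/400) = 4427/5000 ≈ 0.885400

1 1/2 4903/5000
2 1 4687/5000
3 3/2 9003/10000
4 2 8881/10000
5 5/2 4427/5000
f(2y,2.5y) = ((8881/10000)/(4427/5000) − 1)/(1/2) = 27/4427 ≈ 0.6099%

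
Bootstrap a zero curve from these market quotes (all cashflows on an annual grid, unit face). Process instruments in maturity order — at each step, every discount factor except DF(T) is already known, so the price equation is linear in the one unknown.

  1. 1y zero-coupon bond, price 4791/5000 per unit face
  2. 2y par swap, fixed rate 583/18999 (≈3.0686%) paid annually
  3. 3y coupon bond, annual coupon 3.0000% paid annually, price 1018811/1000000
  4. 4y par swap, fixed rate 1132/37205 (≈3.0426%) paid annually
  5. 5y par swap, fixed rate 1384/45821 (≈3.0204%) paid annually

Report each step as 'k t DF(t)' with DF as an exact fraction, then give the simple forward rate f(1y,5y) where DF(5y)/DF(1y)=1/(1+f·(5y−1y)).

1 1 4791/5000
2 2 9417/10000
3 3 4669/5000
4 4 2217/2500
5 5 1077/1250
f(1y,5y) = ((4791/5000)/(1077/1250) − 1)/(4) = 161/5744 ≈ 2.8029%

step 1 [1y] zero: DF = P = 4791/5000 ≈ 0.958200
step 2 [2y] swap r/1=583/18999: DF=(1 − 583/18999·(0.958200))/(1+583/18999) = 9417/10000 ≈ 0.941700
step 3 [3y] bond c/1=3/100: DF=(1018811/1000000 − 3/100·(0.958200+0.941700))/(1+3/100) = 4669/5000 ≈ 0.933800
step 4 [4y] swap r/1=1132/37205: DF=(1 − 1132/37205·(0.958200+0.941700+0.933800))/(1+1132/37205) = 2217/2500 ≈ 0.886800
step 5 [5y] swap r/1=1384/45821: DF=(1 − 1384/45821·(0.958200+0.941700+0.933800+0.886800))/(1+1384/45821) = 1077/1250 ≈ 0.861600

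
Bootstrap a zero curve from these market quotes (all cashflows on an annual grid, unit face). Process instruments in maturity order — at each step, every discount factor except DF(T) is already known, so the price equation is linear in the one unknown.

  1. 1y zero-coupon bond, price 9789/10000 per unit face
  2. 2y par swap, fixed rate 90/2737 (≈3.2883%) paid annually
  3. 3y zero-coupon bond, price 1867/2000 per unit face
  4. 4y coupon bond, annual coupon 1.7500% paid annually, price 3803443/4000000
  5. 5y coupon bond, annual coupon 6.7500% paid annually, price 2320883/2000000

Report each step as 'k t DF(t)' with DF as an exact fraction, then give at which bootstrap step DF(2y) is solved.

step 1 [1y] zero: DF = P = 9789/10000 ≈ 0.978900
step 2 [2y] swap r/1=90/2737: DF=(1 − 90/2737·(0.978900))/(1+90/2737) = 937/1000 ≈ 0.937000
step 3 [3y] zero: DF = P = 1867/2000 ≈ 0.933500
step 4 [4y] bond c/1=7/400: DF=(3803443/4000000 − 7/400·(0.978900+0.937000+0.933500))/(1+7/400) = 1771/2000 ≈ 0.885500
step 5 [5y] bond c/1=27/400: DF=(2320883/2000000 − 27/400·(0.978900+0.937000+0.933500+0.885500))/(1+27/400) = 8509/10000 ≈ 0.850900

1 1 9789/10000
2 2 937/1000
3 3 1867/2000
4 4 1771/2000
5 5 8509/10000
DF(2y) is solved at step 2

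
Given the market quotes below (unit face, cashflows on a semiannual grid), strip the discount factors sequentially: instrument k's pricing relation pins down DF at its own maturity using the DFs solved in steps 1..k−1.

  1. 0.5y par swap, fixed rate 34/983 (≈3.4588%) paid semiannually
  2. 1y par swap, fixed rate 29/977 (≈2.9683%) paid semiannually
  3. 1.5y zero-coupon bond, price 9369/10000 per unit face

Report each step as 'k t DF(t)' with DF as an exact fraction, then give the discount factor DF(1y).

1 1/2 983/1000
2 1 971/1000
3 3/2 9369/10000
DF(1y) = 971/1000 ≈ 0.971000

step 1 [0.5y] swap r/2=17/983: DF=(1 − 17/983·(0))/(1+17/983) = 983/1000 ≈ 0.983000
step 2 [1y] swap r/2=29/1954: DF=(1 − 29/1954·(0.983000))/(1+29/1954) = 971/1000 ≈ 0.971000
step 3 [1.5y] zero: DF = P = 9369/10000 ≈ 0.936900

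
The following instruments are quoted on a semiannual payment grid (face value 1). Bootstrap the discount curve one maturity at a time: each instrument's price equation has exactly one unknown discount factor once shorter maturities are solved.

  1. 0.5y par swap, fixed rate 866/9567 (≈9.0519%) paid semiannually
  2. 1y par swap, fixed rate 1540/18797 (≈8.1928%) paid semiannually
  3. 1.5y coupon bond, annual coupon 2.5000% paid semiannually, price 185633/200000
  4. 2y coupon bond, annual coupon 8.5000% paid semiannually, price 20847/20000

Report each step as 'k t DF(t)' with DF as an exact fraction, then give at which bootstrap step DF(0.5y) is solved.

1 1/2 9567/10000
2 1 923/1000
3 3/2 1787/2000
4 2 2217/2500
DF(0.5y) is solved at step 1

step 1 [0.5y] swap r/2=433/9567: DF=(1 − 433/9567·(0))/(1+433/9567) = 9567/10000 ≈ 0.956700
step 2 [1y] swap r/2=770/18797: DF=(1 − 770/18797·(0.956700))/(1+770/18797) = 923/1000 ≈ 0.923000
step 3 [1.5y] bond c/2=1/80: DF=(185633/200000 − 1/80·(0.956700+0.923000))/(1+1/80) = 1787/2000 ≈ 0.893500
step 4 [2y] bond c/2=17/400: DF=(20847/20000 − 17/400·(0.956700+0.923000+0.893500))/(1+17/400) = 2217/2500 ≈ 0.886800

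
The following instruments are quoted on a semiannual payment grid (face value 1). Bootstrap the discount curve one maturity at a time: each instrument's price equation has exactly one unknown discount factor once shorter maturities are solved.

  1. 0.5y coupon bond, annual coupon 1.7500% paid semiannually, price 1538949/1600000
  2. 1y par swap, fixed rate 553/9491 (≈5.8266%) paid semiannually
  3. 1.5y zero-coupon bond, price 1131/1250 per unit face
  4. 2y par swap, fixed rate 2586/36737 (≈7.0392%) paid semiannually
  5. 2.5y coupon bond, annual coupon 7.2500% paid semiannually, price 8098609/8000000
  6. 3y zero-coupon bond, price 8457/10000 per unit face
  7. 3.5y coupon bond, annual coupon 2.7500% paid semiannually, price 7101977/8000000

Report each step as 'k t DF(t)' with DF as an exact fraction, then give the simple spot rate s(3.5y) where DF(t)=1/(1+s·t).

step 1 [0.5y] bond c/2=7/800: DF=(1538949/1600000 − 7/800·(0))/(1+7/800) = 1907/2000 ≈ 0.953500
step 2 [1y] swap r/2=553/18982: DF=(1 − 553/18982·(0.953500))/(1+553/18982) = 9447/10000 ≈ 0.944700
step 3 [1.5y] zero: DF = P = 1131/1250 ≈ 0.904800
step 4 [2y] swap r/2=1293/36737: DF=(1 − 1293/36737·(0.953500+0.944700+0.904800))/(1+1293/36737) = 8707/10000 ≈ 0.870700
step 5 [2.5y] bond c/2=29/800: DF=(8098609/8000000 − 29/800·(0.953500+0.944700+0.904800+0.870700))/(1+29/800) = 2121/2500 ≈ 0.848400
step 6 [3y] zero: DF = P = 8457/10000 ≈ 0.845700
step 7 [3.5y] bond c/2=11/800: DF=(7101977/8000000 − 11/800·(0.953500+0.944700+0.904800+0.870700+0.848400+0.845700))/(1+11/800) = 8029/10000 ≈ 0.802900

1 1/2 1907/2000
2 1 9447/10000
3 3/2 1131/1250
4 2 8707/10000
5 5/2 2121/2500
6 3 8457/10000
7 7/2 8029/10000
s(3.5y) = (1/(8029/10000) − 1)/(7/2) = 3942/56203 ≈ 7.0139%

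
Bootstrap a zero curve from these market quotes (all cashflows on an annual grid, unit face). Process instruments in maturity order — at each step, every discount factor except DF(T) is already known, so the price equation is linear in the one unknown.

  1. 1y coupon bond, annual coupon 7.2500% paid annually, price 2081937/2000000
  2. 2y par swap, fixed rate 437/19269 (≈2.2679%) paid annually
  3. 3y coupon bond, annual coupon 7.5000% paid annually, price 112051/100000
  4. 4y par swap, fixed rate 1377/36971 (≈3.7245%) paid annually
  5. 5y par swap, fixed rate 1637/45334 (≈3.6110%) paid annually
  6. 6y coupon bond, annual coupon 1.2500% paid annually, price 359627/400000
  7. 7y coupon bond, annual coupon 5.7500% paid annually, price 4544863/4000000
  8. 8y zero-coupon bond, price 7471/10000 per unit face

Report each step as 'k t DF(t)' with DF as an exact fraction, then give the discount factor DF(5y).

step 1 [1y] bond c/1=29/400: DF=(2081937/2000000 − 29/400·(0))/(1+29/400) = 4853/5000 ≈ 0.970600
step 2 [2y] swap r/1=437/19269: DF=(1 − 437/19269·(0.970600))/(1+437/19269) = 9563/10000 ≈ 0.956300
step 3 [3y] bond c/1=3/40: DF=(112051/100000 − 3/40·(0.970600+0.956300))/(1+3/40) = 9079/10000 ≈ 0.907900
step 4 [4y] swap r/1=1377/36971: DF=(1 − 1377/36971·(0.970600+0.956300+0.907900))/(1+1377/36971) = 8623/10000 ≈ 0.862300
step 5 [5y] swap r/1=1637/45334: DF=(1 − 1637/45334·(0.970600+0.956300+0.907900+0.862300))/(1+1637/45334) = 8363/10000 ≈ 0.836300
step 6 [6y] bond c/1=1/80: DF=(359627/400000 − 1/80·(0.970600+0.956300+0.907900+0.862300+0.836300))/(1+1/80) = 104/125 ≈ 0.832000
step 7 [7y] bond c/1=23/400: DF=(4544863/4000000 − 23/400·(0.970600+0.956300+0.907900+0.862300+0.836300+0.832000))/(1+23/400) = 7827/10000 ≈ 0.782700
step 8 [8y] zero: DF = P = 7471/10000 ≈ 0.747100

1 1 4853/5000
2 2 9563/10000
3 3 9079/10000
4 4 8623/10000
5 5 8363/10000
6 6 104/125
7 7 7827/10000
8 8 7471/10000
DF(5y) = 8363/10000 ≈ 0.836300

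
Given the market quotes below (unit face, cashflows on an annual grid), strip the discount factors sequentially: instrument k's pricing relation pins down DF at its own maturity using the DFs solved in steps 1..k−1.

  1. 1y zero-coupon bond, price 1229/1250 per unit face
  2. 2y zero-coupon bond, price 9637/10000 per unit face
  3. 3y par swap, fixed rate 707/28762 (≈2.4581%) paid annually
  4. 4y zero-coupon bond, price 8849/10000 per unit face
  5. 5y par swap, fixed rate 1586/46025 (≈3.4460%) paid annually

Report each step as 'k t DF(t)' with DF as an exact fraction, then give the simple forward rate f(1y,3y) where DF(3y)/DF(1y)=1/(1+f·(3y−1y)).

1 1 1229/1250
2 2 9637/10000
3 3 9293/10000
4 4 8849/10000
5 5 4207/5000
f(1y,3y) = ((1229/1250)/(9293/10000) − 1)/(2) = 539/18586 ≈ 2.9000%

step 1 [1y] zero: DF = P = 1229/1250 ≈ 0.983200
step 2 [2y] zero: DF = P = 9637/10000 ≈ 0.963700
step 3 [3y] swap r/1=707/28762: DF=(1 − 707/28762·(0.983200+0.963700))/(1+707/28762) = 9293/10000 ≈ 0.929300
step 4 [4y] zero: DF = P = 8849/10000 ≈ 0.884900
step 5 [5y] swap r/1=1586/46025: DF=(1 − 1586/46025·(0.983200+0.963700+0.929300+0.884900))/(1+1586/46025) = 4207/5000 ≈ 0.841400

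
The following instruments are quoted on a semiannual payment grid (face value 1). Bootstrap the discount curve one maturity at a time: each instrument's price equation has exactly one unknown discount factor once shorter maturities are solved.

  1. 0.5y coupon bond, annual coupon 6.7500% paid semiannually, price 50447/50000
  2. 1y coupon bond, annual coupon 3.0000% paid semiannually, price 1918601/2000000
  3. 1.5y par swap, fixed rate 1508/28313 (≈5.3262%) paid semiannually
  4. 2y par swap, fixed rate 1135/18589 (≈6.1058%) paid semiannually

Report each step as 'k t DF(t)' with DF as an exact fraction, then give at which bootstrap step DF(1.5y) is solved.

step 1 [0.5y] bond c/2=27/800: DF=(50447/50000 − 27/800·(0))/(1+27/800) = 122/125 ≈ 0.976000
step 2 [1y] bond c/2=3/200: DF=(1918601/2000000 − 3/200·(0.976000))/(1+3/200) = 9307/10000 ≈ 0.930700
step 3 [1.5y] swap r/2=754/28313: DF=(1 − 754/28313·(0.976000+0.930700))/(1+754/28313) = 4623/5000 ≈ 0.924600
step 4 [2y] swap r/2=1135/37178: DF=(1 − 1135/37178·(0.976000+0.930700+0.924600))/(1+1135/37178) = 1773/2000 ≈ 0.886500

1 1/2 122/125
2 1 9307/10000
3 3/2 4623/5000
4 2 1773/2000
DF(1.5y) is solved at step 3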